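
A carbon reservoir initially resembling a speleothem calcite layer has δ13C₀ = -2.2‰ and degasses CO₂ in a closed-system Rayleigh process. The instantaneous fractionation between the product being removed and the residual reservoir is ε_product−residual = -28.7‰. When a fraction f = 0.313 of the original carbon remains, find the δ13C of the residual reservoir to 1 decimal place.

Rayleigh residual: δ_res = (δ₀ + 1000)·f^(α−1) − 1000
α = ε/1000 + 1 = 0.97130, so α − 1 = -0.02870
f^(α−1) = 0.313^(-0.02870) = 1.033898
δ_res = (-2.2 + 1000) × 1.033898 − 1000 = 1031.624 − 1000 = 31.62‰

31.6‰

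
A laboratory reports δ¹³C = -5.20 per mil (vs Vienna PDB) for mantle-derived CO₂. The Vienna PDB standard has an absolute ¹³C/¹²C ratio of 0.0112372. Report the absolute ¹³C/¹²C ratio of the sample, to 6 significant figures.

0.0111788

R_sample = R_standard × (δ¹³C/1000 + 1)
R_sample = 0.0112372 × (-5.20/1000 + 1) = 0.0112372 × 0.994800
R_sample = 0.0111788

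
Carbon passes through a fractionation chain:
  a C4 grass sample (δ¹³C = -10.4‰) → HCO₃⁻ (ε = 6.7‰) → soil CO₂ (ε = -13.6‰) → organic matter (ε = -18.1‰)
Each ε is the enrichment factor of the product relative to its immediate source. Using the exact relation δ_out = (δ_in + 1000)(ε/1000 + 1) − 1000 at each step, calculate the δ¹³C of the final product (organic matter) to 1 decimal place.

-35.1‰

step 1: δ = (-10.40 + 1000)·(6.7/1000 + 1) − 1000 = -3.77‰
step 2: δ = (-3.77 + 1000)·(-13.6/1000 + 1) − 1000 = -17.32‰
step 3: δ = (-17.32 + 1000)·(-18.1/1000 + 1) − 1000 = -35.10‰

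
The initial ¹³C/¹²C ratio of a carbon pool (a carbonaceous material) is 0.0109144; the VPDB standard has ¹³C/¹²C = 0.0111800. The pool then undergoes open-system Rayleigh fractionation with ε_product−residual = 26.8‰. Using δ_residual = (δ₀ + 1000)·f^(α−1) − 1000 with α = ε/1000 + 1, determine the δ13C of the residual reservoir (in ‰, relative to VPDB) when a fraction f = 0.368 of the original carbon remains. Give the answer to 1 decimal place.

δ₀ = (0.0109144/0.0111800 − 1)×1000 = (0.976243 − 1)×1000 = -23.757‰
α − 1 = ε/1000 = 0.0268
f^(α−1) = 0.368^(0.0268) = 0.973564
δ_res = (-23.757 + 1000) × 0.973564 − 1000 = 950.436 − 1000 = -49.56‰

-49.6‰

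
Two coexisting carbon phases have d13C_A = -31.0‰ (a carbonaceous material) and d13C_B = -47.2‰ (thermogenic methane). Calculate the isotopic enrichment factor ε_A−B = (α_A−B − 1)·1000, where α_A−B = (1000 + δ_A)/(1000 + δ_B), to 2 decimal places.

17.00‰

α_A−B = (1000 + -31.0) / (1000 + -47.2) = 969.0 / 952.8 = 1.017003
ε_A−B = (1.017003 − 1) × 1000 = 17.003‰
(The approximation ε ≈ δ_A − δ_B would give 16.2‰.)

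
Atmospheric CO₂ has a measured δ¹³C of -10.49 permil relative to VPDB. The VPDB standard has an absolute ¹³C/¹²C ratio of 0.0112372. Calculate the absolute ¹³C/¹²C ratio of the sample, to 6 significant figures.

R_sample = R_standard × (δ¹³C/1000 + 1)
R_sample = 0.0112372 × (-10.49/1000 + 1) = 0.0112372 × 0.989510
R_sample = 0.0111193

0.0111193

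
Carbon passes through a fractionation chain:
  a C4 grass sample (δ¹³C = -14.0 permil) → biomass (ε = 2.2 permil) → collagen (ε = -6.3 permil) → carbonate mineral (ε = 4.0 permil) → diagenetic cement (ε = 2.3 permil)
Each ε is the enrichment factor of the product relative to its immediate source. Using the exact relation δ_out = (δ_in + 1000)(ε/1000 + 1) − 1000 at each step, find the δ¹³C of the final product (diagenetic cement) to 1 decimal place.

step 1: δ = (-14.00 + 1000)·(2.2/1000 + 1) − 1000 = -11.83 permil
step 2: δ = (-11.83 + 1000)·(-6.3/1000 + 1) − 1000 = -18.06 permil
step 3: δ = (-18.06 + 1000)·(4.0/1000 + 1) − 1000 = -14.13 permil
step 4: δ = (-14.13 + 1000)·(2.3/1000 + 1) − 1000 = -11.86 permil

-11.9 permil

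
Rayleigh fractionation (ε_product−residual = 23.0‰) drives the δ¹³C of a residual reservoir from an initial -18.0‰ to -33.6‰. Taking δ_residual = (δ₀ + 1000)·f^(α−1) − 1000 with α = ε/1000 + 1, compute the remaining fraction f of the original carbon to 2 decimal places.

0.50

α − 1 = ε/1000 = 0.0230
(δ_res + 1000)/(δ₀ + 1000) = (-33.6 + 1000)/(-18.0 + 1000) = 966.4/982.0 = 0.984114
f = 0.984114^(1/0.0230) = exp(ln(0.984114)/0.0230) = exp(-0.01601/0.0230)
f = exp(-0.6962) = 0.4985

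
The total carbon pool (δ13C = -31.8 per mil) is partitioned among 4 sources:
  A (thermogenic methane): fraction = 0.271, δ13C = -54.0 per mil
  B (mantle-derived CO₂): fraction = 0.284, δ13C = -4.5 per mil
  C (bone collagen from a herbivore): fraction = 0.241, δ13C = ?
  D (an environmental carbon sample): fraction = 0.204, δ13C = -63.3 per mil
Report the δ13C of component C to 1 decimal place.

-12.3 per mil

Isotope mass balance: δ_bulk = Σ fᵢ·δᵢ.
-31.8 = 0.271×(-54.0) + 0.284×(-4.5) + 0.241×δ_C + 0.204×(-63.3)
0.241·δ_C = -31.8 − (-28.825) = -2.975
δ_C = -2.975 / 0.241 = -12.34 per mil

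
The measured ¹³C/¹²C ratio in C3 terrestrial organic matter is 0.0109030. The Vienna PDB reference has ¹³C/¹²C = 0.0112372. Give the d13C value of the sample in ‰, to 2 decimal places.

d13C = (R_sample / R_standard − 1) × 1000
R_sample / R_standard = 0.0109030 / 0.0112372 = 0.970259
d13C = (0.970259 − 1) × 1000 = -29.741‰

-29.74‰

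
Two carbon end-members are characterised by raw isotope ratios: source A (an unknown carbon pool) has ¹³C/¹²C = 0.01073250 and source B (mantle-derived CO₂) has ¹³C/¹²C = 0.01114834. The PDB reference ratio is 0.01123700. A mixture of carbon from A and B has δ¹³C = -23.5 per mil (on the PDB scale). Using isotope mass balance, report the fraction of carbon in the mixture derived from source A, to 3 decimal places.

δ_A = (0.01073250/0.01123700 − 1)×1000 = (0.955104 − 1)×1000 = -44.896 per mil
δ_B = (0.01114834/0.01123700 − 1)×1000 = (0.992110 − 1)×1000 = -7.890 per mil
f_A = (δ_mix − δ_B)/(δ_A − δ_B) = (-23.5 − (-7.890))/(-44.896 − (-7.890))
f_A = -15.610 / -37.006 = 0.4218

0.422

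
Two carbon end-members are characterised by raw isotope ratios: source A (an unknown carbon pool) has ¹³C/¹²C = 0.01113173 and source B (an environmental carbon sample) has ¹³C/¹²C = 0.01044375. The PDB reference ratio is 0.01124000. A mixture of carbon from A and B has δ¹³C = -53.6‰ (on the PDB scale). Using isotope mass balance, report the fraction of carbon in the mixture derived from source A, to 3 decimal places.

δ_A = (0.01113173/0.01124000 − 1)×1000 = (0.990367 − 1)×1000 = -9.633‰
δ_B = (0.01044375/0.01124000 − 1)×1000 = (0.929159 − 1)×1000 = -70.841‰
f_A = (δ_mix − δ_B)/(δ_A − δ_B) = (-53.6 − (-70.841))/(-9.633 − (-70.841))
f_A = 17.241 / 61.208 = 0.2817

0.282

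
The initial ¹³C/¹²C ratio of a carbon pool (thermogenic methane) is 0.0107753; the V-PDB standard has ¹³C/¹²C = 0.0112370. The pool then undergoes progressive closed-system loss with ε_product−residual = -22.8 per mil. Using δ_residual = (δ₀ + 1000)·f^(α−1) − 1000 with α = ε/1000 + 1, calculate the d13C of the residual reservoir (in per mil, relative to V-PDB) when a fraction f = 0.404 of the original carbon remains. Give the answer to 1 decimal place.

δ₀ = (0.0107753/0.0112370 − 1)×1000 = (0.958913 − 1)×1000 = -41.087 per mil
α − 1 = ε/1000 = -0.0228
f^(α−1) = 0.404^(-0.0228) = 1.020880
δ_res = (-41.087 + 1000) × 1.020880 − 1000 = 978.934 − 1000 = -21.07 per mil

-21.1 per mil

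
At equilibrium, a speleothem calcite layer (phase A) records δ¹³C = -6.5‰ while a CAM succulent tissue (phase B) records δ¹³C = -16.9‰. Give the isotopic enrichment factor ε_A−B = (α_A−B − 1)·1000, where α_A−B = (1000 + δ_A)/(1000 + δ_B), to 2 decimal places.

α_A−B = (1000 + -6.5) / (1000 + -16.9) = 993.5 / 983.1 = 1.010579
ε_A−B = (1.010579 − 1) × 1000 = 10.579‰
(The approximation ε ≈ δ_A − δ_B would give 10.4‰.)

10.58‰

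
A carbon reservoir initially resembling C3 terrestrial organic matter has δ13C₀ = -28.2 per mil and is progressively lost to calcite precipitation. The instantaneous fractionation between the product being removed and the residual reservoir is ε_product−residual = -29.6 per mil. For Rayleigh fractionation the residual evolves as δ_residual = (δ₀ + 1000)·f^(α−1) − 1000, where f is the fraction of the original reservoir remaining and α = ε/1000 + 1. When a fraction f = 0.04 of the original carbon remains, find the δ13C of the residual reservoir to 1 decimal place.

Rayleigh residual: δ_res = (δ₀ + 1000)·f^(α−1) − 1000
α = ε/1000 + 1 = 0.97040, so α − 1 = -0.02960
f^(α−1) = 0.04^(-0.02960) = 1.099965
δ_res = (-28.2 + 1000) × 1.099965 − 1000 = 1068.946 − 1000 = 68.95 per mil

68.9 per mil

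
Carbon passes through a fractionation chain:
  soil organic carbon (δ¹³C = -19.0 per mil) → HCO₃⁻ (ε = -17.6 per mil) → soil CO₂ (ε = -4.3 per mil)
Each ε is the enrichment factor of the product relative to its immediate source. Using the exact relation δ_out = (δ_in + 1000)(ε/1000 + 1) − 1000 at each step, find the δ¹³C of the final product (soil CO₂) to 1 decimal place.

-40.4 per mil

step 1: δ = (-19.00 + 1000)·(-17.6/1000 + 1) − 1000 = -36.27 per mil
step 2: δ = (-36.27 + 1000)·(-4.3/1000 + 1) − 1000 = -40.41 per mil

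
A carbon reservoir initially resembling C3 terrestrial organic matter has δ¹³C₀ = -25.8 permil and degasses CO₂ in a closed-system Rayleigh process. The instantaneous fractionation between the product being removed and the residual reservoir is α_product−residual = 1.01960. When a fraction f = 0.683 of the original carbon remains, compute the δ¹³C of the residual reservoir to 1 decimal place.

Rayleigh residual: δ_res = (δ₀ + 1000)·f^(α−1) − 1000
α − 1 = 0.01960
f^(α−1) = 0.683^(0.01960) = 0.992555
δ_res = (-25.8 + 1000) × 0.992555 − 1000 = 966.947 − 1000 = -33.05 permil

-33.1 permil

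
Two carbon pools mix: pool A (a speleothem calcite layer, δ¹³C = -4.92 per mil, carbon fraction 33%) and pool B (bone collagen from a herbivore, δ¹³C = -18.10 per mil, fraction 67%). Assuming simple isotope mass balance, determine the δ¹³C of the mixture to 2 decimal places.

-13.75 per mil

δ_mix = f_A·δ_A + f_B·δ_B
δ_mix = 0.33 × (-4.92) + 0.67 × (-18.10)
δ_mix = -1.624 + -12.127 = -13.751 per mil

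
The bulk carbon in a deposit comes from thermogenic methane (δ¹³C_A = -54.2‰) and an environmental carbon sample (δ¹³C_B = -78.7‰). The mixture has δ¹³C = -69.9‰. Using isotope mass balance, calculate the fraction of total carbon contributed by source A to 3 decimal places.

δ_mix = f_A·δ_A + (1 − f_A)·δ_B  ⇒  f_A = (δ_mix − δ_B)/(δ_A − δ_B)
f_A = (-69.9 − (-78.7)) / (-54.2 − (-78.7))
f_A = 8.8 / 24.5 = 0.3592

0.359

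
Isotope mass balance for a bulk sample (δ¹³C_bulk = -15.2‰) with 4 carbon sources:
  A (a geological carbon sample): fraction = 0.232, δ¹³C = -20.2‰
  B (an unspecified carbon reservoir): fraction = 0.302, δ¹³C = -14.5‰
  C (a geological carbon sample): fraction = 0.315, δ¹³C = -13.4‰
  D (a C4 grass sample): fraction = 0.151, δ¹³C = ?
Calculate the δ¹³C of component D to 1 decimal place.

Isotope mass balance: δ_bulk = Σ fᵢ·δᵢ.
-15.2 = 0.232×(-20.2) + 0.302×(-14.5) + 0.315×(-13.4) + 0.151×δ_D
0.151·δ_D = -15.2 − (-13.286) = -1.914
δ_D = -1.914 / 0.151 = -12.67‰

-12.7‰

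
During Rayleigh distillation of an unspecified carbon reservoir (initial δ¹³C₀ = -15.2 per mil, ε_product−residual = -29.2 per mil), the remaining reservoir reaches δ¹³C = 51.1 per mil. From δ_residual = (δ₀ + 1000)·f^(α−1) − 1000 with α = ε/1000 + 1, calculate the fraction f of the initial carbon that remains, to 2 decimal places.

α − 1 = ε/1000 = -0.0292
(δ_res + 1000)/(δ₀ + 1000) = (51.1 + 1000)/(-15.2 + 1000) = 1051.1/984.8 = 1.067323
f = 1.067323^(1/-0.0292) = exp(ln(1.067323)/-0.0292) = exp(0.06515/-0.0292)
f = exp(-2.2313) = 0.1074

0.11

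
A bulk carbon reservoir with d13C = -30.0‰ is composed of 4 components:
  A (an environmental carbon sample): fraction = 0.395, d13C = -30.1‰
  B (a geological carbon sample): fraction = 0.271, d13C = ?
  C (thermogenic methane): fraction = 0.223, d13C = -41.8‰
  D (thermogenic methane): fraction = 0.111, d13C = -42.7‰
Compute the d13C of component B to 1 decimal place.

Isotope mass balance: δ_bulk = Σ fᵢ·δᵢ.
-30.0 = 0.395×(-30.1) + 0.271×δ_B + 0.223×(-41.8) + 0.111×(-42.7)
0.271·δ_B = -30.0 − (-25.951) = -4.049
δ_B = -4.049 / 0.271 = -14.94‰

-14.9‰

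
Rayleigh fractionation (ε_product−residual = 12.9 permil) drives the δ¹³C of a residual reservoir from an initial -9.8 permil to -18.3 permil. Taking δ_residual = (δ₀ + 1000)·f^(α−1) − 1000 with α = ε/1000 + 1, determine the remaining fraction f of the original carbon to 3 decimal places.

0.513

α − 1 = ε/1000 = 0.0129
(δ_res + 1000)/(δ₀ + 1000) = (-18.3 + 1000)/(-9.8 + 1000) = 981.7/990.2 = 0.991416
f = 0.991416^(1/0.0129) = exp(ln(0.991416)/0.0129) = exp(-0.00862/0.0129)
f = exp(-0.6683) = 0.5126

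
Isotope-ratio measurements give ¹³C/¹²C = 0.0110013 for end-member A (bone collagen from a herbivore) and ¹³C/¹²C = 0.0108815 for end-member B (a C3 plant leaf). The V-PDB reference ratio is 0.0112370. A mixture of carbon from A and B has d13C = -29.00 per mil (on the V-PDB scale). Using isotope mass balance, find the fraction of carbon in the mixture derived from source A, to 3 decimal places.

0.247

δ_A = (0.0110013/0.0112370 − 1)×1000 = (0.979025 − 1)×1000 = -20.975 per mil
δ_B = (0.0108815/0.0112370 − 1)×1000 = (0.968363 − 1)×1000 = -31.637 per mil
f_A = (δ_mix − δ_B)/(δ_A − δ_B) = (-29.00 − (-31.637))/(-20.975 − (-31.637))
f_A = 2.637 / 10.661 = 0.2473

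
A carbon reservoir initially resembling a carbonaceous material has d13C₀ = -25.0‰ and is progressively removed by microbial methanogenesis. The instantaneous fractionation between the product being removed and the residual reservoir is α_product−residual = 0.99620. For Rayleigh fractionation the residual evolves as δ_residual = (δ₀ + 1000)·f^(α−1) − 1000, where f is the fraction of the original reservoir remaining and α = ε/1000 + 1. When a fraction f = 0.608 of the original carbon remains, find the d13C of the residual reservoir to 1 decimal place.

Rayleigh residual: δ_res = (δ₀ + 1000)·f^(α−1) − 1000
α − 1 = -0.00380
f^(α−1) = 0.608^(-0.00380) = 1.001893
δ_res = (-25.0 + 1000) × 1.001893 − 1000 = 976.845 − 1000 = -23.15‰

-23.2‰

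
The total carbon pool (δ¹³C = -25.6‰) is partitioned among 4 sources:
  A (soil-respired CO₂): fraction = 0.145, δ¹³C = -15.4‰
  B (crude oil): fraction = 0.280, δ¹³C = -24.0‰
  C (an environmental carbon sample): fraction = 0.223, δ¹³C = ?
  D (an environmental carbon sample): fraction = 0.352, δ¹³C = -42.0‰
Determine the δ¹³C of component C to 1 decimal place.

Isotope mass balance: δ_bulk = Σ fᵢ·δᵢ.
-25.6 = 0.145×(-15.4) + 0.280×(-24.0) + 0.223×δ_C + 0.352×(-42.0)
0.223·δ_C = -25.6 − (-23.737) = -1.863
δ_C = -1.863 / 0.223 = -8.35‰

-8.4‰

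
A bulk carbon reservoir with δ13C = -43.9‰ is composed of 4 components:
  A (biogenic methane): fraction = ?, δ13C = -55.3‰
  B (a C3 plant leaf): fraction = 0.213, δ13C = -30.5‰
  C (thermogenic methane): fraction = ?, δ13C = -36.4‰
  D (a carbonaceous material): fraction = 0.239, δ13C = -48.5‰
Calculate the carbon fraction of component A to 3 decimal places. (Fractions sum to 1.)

Let f_A and f_C be the unknown fractions; fractions sum to 1 so f_A + f_C = 0.548.
Mass balance: Σ fᵢ·δᵢ = δ_bulk ⇒ f_A·(-55.3) + f_C·(-36.4) = -43.9 − (-18.088) = -25.812
Substitute f_C = 0.548 − f_A:
f_A·(-55.3 − -36.4) = -25.812 − 0.548×(-36.4) = -5.865
f_A = -5.865 / -18.9 = 0.3103

0.310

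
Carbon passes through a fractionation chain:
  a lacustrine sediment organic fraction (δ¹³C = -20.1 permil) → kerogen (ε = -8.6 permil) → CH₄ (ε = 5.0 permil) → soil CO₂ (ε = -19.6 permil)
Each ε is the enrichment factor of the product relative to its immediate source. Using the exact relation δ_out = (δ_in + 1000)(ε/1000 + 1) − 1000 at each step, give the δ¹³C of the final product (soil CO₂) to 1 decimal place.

step 1: δ = (-20.10 + 1000)·(-8.6/1000 + 1) − 1000 = -28.53 permil
step 2: δ = (-28.53 + 1000)·(5.0/1000 + 1) − 1000 = -23.67 permil
step 3: δ = (-23.67 + 1000)·(-19.6/1000 + 1) − 1000 = -42.81 permil

-42.8 permil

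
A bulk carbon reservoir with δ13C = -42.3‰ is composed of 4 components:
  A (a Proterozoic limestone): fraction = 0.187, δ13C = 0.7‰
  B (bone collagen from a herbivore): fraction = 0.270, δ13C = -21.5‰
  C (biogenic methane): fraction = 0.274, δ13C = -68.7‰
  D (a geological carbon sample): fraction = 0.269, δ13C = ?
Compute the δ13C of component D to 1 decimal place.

-66.2‰

Isotope mass balance: δ_bulk = Σ fᵢ·δᵢ.
-42.3 = 0.187×(0.7) + 0.270×(-21.5) + 0.274×(-68.7) + 0.269×δ_D
0.269·δ_D = -42.3 − (-24.498) = -17.802
δ_D = -17.802 / 0.269 = -66.18‰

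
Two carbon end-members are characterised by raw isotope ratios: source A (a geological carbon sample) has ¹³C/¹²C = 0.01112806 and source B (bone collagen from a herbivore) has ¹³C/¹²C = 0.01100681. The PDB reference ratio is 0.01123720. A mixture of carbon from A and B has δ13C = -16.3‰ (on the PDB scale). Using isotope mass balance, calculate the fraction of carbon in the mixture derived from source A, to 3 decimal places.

0.389

δ_A = (0.01112806/0.01123720 − 1)×1000 = (0.990288 − 1)×1000 = -9.712‰
δ_B = (0.01100681/0.01123720 − 1)×1000 = (0.979498 − 1)×1000 = -20.502‰
f_A = (δ_mix − δ_B)/(δ_A − δ_B) = (-16.3 − (-20.502))/(-9.712 − (-20.502))
f_A = 4.202 / 10.790 = 0.3895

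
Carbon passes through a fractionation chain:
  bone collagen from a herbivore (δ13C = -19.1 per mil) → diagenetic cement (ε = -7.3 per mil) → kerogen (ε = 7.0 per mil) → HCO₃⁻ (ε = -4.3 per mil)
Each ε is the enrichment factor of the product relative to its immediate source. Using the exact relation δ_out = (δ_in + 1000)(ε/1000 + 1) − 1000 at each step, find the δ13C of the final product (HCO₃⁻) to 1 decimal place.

step 1: δ = (-19.10 + 1000)·(-7.3/1000 + 1) − 1000 = -26.26 per mil
step 2: δ = (-26.26 + 1000)·(7.0/1000 + 1) − 1000 = -19.44 per mil
step 3: δ = (-19.44 + 1000)·(-4.3/1000 + 1) − 1000 = -23.66 per mil

-23.7 per mil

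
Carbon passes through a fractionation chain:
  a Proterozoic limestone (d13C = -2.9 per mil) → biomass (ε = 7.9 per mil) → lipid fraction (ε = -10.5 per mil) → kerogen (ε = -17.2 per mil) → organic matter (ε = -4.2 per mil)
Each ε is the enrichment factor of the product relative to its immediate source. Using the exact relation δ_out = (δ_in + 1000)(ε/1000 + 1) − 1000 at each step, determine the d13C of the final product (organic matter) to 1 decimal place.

step 1: δ = (-2.90 + 1000)·(7.9/1000 + 1) − 1000 = 4.98 per mil
step 2: δ = (4.98 + 1000)·(-10.5/1000 + 1) − 1000 = -5.58 per mil
step 3: δ = (-5.58 + 1000)·(-17.2/1000 + 1) − 1000 = -22.68 per mil
step 4: δ = (-22.68 + 1000)·(-4.2/1000 + 1) − 1000 = -26.78 per mil

-26.8 per mil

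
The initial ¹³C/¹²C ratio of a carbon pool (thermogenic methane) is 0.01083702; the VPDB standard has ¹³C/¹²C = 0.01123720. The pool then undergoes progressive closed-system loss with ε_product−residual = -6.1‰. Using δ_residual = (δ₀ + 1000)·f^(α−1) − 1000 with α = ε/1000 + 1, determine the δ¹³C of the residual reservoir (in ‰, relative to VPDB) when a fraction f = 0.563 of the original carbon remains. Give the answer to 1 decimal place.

δ₀ = (0.01083702/0.01123720 − 1)×1000 = (0.964388 − 1)×1000 = -35.612‰
α − 1 = ε/1000 = -0.0061
f^(α−1) = 0.563^(-0.0061) = 1.003510
δ_res = (-35.612 + 1000) × 1.003510 − 1000 = 967.773 − 1000 = -32.23‰

-32.2‰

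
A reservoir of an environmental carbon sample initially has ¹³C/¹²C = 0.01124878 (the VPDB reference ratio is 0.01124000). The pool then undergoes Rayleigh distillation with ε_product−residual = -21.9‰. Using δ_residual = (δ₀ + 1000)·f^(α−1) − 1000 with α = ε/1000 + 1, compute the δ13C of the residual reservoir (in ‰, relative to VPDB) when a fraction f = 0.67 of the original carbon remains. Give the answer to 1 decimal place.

δ₀ = (0.01124878/0.01124000 − 1)×1000 = (1.000781 − 1)×1000 = 0.781‰
α − 1 = ε/1000 = -0.0219
f^(α−1) = 0.67^(-0.0219) = 1.008809
δ_res = (0.781 + 1000) × 1.008809 − 1000 = 1009.597 − 1000 = 9.60‰

9.6‰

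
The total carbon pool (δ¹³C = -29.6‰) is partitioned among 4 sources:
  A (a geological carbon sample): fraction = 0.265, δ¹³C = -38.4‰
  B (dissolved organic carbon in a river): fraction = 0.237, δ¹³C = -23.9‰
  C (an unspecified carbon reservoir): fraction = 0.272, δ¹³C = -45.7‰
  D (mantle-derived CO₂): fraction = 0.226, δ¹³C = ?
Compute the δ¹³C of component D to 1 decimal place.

Isotope mass balance: δ_bulk = Σ fᵢ·δᵢ.
-29.6 = 0.265×(-38.4) + 0.237×(-23.9) + 0.272×(-45.7) + 0.226×δ_D
0.226·δ_D = -29.6 − (-28.271) = -1.329
δ_D = -1.329 / 0.226 = -5.88‰

-5.9‰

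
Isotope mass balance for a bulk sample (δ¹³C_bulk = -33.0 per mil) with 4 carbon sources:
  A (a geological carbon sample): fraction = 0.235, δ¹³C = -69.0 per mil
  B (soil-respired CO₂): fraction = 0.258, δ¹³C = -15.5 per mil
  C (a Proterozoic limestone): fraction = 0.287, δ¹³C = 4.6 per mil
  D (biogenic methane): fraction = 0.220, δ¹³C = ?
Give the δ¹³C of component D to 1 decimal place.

Isotope mass balance: δ_bulk = Σ fᵢ·δᵢ.
-33.0 = 0.235×(-69.0) + 0.258×(-15.5) + 0.287×(4.6) + 0.220×δ_D
0.220·δ_D = -33.0 − (-18.894) = -14.106
δ_D = -14.106 / 0.220 = -64.12 per mil

-64.1 per mil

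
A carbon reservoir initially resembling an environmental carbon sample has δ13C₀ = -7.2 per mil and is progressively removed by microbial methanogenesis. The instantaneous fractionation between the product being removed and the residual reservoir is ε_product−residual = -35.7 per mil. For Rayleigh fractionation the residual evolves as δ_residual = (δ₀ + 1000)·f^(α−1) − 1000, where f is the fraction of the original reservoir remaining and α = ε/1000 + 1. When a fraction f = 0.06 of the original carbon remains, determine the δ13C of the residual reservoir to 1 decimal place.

Rayleigh residual: δ_res = (δ₀ + 1000)·f^(α−1) − 1000
α = ε/1000 + 1 = 0.96430, so α − 1 = -0.03570
f^(α−1) = 0.06^(-0.03570) = 1.105656
δ_res = (-7.2 + 1000) × 1.105656 − 1000 = 1097.695 − 1000 = 97.70 per mil

97.7 per mil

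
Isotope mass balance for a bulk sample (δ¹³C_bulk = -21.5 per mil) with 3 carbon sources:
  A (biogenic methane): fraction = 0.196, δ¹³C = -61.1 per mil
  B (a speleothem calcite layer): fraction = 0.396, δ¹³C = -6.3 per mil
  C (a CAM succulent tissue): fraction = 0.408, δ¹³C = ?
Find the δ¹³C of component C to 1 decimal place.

Isotope mass balance: δ_bulk = Σ fᵢ·δᵢ.
-21.5 = 0.196×(-61.1) + 0.396×(-6.3) + 0.408×δ_C
0.408·δ_C = -21.5 − (-14.470) = -7.030
δ_C = -7.030 / 0.408 = -17.23 per mil

-17.2 per mil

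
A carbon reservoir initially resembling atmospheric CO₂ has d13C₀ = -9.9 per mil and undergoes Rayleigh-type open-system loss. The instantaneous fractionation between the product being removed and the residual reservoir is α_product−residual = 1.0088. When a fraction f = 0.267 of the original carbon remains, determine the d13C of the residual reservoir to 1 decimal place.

-21.3 per mil

Rayleigh residual: δ_res = (δ₀ + 1000)·f^(α−1) − 1000
α − 1 = 0.00880
f^(α−1) = 0.267^(0.00880) = 0.988447
δ_res = (-9.9 + 1000) × 0.988447 − 1000 = 978.661 − 1000 = -21.34 per mil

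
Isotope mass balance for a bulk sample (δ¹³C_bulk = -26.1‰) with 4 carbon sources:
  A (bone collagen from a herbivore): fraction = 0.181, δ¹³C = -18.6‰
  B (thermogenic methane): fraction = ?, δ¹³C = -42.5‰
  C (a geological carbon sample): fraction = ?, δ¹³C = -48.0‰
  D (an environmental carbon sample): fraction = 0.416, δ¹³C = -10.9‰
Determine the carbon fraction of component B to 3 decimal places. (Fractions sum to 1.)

0.208

Let f_B and f_C be the unknown fractions; fractions sum to 1 so f_B + f_C = 0.403.
Mass balance: Σ fᵢ·δᵢ = δ_bulk ⇒ f_B·(-42.5) + f_C·(-48.0) = -26.1 − (-7.901) = -18.199
Substitute f_C = 0.403 − f_B:
f_B·(-42.5 − -48.0) = -18.199 − 0.403×(-48.0) = 1.145
f_B = 1.145 / 5.5 = 0.2082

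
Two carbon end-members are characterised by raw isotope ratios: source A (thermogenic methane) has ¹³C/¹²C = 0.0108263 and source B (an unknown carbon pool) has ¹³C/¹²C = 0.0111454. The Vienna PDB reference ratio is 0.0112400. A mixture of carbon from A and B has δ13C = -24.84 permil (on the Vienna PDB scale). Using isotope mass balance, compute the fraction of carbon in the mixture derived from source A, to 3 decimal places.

δ_A = (0.0108263/0.0112400 − 1)×1000 = (0.963194 − 1)×1000 = -36.806 permil
δ_B = (0.0111454/0.0112400 − 1)×1000 = (0.991584 − 1)×1000 = -8.416 permil
f_A = (δ_mix − δ_B)/(δ_A − δ_B) = (-24.84 − (-8.416))/(-36.806 − (-8.416))
f_A = -16.424 / -28.390 = 0.5785

0.579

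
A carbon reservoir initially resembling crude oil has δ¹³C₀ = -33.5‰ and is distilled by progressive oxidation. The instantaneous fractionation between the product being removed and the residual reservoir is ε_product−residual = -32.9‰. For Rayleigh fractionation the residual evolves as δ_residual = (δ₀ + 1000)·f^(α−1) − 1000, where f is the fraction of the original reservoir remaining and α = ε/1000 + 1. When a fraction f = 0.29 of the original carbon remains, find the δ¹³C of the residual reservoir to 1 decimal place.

Rayleigh residual: δ_res = (δ₀ + 1000)·f^(α−1) − 1000
α = ε/1000 + 1 = 0.96710, so α − 1 = -0.03290
f^(α−1) = 0.29^(-0.03290) = 1.041567
δ_res = (-33.5 + 1000) × 1.041567 − 1000 = 1006.674 − 1000 = 6.67‰

6.7‰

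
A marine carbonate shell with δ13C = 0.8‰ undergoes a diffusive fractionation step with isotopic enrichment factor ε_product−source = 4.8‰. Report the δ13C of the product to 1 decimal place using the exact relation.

5.6‰

To first order, δ_product ≈ δ_source + ε = 5.6‰.
Exactly, δ_product = (δ_source + 1000)·(ε/1000 + 1) − 1000.
δ_product = (0.8 + 1000) × (4.8/1000 + 1) − 1000
δ_product = 5.60‰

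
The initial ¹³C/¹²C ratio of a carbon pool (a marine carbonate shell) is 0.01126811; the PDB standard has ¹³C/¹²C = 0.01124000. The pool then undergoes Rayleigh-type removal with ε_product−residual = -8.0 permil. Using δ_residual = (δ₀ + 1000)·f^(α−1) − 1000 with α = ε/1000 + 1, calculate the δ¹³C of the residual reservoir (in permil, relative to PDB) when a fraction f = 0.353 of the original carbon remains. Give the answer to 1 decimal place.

10.9 permil

δ₀ = (0.01126811/0.01124000 − 1)×1000 = (1.002501 − 1)×1000 = 2.501 permil
α − 1 = ε/1000 = -0.0080
f^(α−1) = 0.353^(-0.0080) = 1.008365
δ_res = (2.501 + 1000) × 1.008365 − 1000 = 1010.887 − 1000 = 10.89 permil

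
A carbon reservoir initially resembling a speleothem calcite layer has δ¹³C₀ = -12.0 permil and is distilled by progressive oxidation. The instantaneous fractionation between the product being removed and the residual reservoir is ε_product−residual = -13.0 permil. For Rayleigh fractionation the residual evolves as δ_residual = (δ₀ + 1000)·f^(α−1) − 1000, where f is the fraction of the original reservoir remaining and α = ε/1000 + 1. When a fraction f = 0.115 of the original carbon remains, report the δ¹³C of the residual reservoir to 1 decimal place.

Rayleigh residual: δ_res = (δ₀ + 1000)·f^(α−1) − 1000
α = ε/1000 + 1 = 0.98700, so α − 1 = -0.01300
f^(α−1) = 0.115^(-0.01300) = 1.028516
δ_res = (-12.0 + 1000) × 1.028516 − 1000 = 1016.174 − 1000 = 16.17 permil

16.2 permil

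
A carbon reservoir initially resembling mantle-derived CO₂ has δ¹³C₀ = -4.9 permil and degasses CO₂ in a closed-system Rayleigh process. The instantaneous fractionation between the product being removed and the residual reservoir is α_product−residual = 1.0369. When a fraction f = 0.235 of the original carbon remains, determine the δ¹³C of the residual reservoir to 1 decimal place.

Rayleigh residual: δ_res = (δ₀ + 1000)·f^(α−1) − 1000
α − 1 = 0.03690
f^(α−1) = 0.235^(0.03690) = 0.947965
δ_res = (-4.9 + 1000) × 0.947965 − 1000 = 943.320 − 1000 = -56.68 permil

-56.7 permil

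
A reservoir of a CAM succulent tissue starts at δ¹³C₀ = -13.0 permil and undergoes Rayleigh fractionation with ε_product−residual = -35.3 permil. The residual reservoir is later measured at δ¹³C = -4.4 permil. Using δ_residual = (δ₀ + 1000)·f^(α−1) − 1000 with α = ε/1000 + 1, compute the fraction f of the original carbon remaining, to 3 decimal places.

α − 1 = ε/1000 = -0.0353
(δ_res + 1000)/(δ₀ + 1000) = (-4.4 + 1000)/(-13.0 + 1000) = 995.6/987.0 = 1.008713
f = 1.008713^(1/-0.0353) = exp(ln(1.008713)/-0.0353) = exp(0.00868/-0.0353)
f = exp(-0.2458) = 0.7821

0.782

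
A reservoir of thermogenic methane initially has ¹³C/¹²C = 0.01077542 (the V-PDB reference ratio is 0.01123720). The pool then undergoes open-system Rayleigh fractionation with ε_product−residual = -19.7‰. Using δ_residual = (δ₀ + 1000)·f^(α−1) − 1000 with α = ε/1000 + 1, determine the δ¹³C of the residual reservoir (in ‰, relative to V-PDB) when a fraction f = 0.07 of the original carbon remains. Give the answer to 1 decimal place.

10.5‰

δ₀ = (0.01077542/0.01123720 − 1)×1000 = (0.958906 − 1)×1000 = -41.094‰
α − 1 = ε/1000 = -0.0197
f^(α−1) = 0.07^(-0.0197) = 1.053784
δ_res = (-41.094 + 1000) × 1.053784 − 1000 = 1010.480 − 1000 = 10.48‰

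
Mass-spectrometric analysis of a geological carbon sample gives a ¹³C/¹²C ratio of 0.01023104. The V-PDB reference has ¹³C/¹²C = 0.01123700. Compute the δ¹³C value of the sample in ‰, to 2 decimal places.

-89.52‰

δ¹³C = (R_sample / R_standard − 1) × 1000
R_sample / R_standard = 0.01023104 / 0.01123700 = 0.910478
δ¹³C = (0.910478 − 1) × 1000 = -89.522‰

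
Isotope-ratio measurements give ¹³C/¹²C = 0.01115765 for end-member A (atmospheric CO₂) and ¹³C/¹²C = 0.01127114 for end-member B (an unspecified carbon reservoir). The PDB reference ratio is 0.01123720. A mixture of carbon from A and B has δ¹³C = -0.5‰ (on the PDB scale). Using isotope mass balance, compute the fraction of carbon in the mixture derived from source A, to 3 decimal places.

0.349

δ_A = (0.01115765/0.01123720 − 1)×1000 = (0.992921 − 1)×1000 = -7.079‰
δ_B = (0.01127114/0.01123720 − 1)×1000 = (1.003020 − 1)×1000 = 3.020‰
f_A = (δ_mix − δ_B)/(δ_A − δ_B) = (-0.5 − (3.020))/(-7.079 − (3.020))
f_A = -3.520 / -10.099 = 0.3486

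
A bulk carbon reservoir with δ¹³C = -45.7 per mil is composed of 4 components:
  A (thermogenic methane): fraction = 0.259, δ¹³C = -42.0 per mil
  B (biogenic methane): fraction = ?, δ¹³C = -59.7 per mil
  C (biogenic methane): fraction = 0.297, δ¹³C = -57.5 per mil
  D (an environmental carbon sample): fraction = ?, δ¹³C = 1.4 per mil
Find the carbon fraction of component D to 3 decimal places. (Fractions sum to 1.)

Let f_D and f_B be the unknown fractions; fractions sum to 1 so f_D + f_B = 0.444.
Mass balance: Σ fᵢ·δᵢ = δ_bulk ⇒ f_D·(1.4) + f_B·(-59.7) = -45.7 − (-27.956) = -17.745
Substitute f_B = 0.444 − f_D:
f_D·(1.4 − -59.7) = -17.745 − 0.444×(-59.7) = 8.762
f_D = 8.762 / 61.1 = 0.1434

0.143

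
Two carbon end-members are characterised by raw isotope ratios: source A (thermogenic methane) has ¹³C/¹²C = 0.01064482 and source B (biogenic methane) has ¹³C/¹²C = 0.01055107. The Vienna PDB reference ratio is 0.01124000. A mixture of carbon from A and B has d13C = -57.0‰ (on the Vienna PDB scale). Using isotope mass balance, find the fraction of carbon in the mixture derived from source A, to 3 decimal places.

0.515

δ_A = (0.01064482/0.01124000 − 1)×1000 = (0.947048 − 1)×1000 = -52.952‰
δ_B = (0.01055107/0.01124000 − 1)×1000 = (0.938707 − 1)×1000 = -61.293‰
f_A = (δ_mix − δ_B)/(δ_A − δ_B) = (-57.0 − (-61.293))/(-52.952 − (-61.293))
f_A = 4.293 / 8.341 = 0.5147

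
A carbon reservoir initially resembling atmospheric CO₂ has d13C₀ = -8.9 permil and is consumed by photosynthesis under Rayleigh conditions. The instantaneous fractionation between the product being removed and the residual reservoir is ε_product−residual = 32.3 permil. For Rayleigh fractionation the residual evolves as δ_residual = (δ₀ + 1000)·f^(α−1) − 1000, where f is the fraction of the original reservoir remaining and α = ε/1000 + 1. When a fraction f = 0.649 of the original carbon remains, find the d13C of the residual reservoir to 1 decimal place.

-22.6 permil

Rayleigh residual: δ_res = (δ₀ + 1000)·f^(α−1) − 1000
α = ε/1000 + 1 = 1.03230, so α − 1 = 0.03230
f^(α−1) = 0.649^(0.03230) = 0.986133
δ_res = (-8.9 + 1000) × 0.986133 − 1000 = 977.356 − 1000 = -22.64 permil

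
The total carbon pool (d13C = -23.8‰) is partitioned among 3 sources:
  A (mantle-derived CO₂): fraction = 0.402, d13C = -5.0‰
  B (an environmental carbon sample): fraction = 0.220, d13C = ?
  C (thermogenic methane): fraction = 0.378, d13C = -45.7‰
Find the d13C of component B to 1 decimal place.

-20.5‰

Isotope mass balance: δ_bulk = Σ fᵢ·δᵢ.
-23.8 = 0.402×(-5.0) + 0.220×δ_B + 0.378×(-45.7)
0.220·δ_B = -23.8 − (-19.285) = -4.515
δ_B = -4.515 / 0.220 = -20.52‰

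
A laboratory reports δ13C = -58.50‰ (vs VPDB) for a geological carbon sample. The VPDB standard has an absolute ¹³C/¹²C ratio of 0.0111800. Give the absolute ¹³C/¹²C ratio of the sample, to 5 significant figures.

R_sample = R_standard × (δ13C/1000 + 1)
R_sample = 0.0111800 × (-58.50/1000 + 1) = 0.0111800 × 0.941500
R_sample = 0.0105260

0.010526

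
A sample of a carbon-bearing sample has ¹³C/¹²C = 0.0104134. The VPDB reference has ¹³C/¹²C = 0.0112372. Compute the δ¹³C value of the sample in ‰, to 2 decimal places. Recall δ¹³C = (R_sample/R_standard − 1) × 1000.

-73.31‰

δ¹³C = (R_sample / R_standard − 1) × 1000
R_sample / R_standard = 0.0104134 / 0.0112372 = 0.926690
δ¹³C = (0.926690 − 1) × 1000 = -73.310‰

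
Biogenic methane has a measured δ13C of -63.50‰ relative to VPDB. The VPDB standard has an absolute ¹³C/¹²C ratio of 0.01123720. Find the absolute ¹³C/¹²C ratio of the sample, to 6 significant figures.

0.0105236

R_sample = R_standard × (δ13C/1000 + 1)
R_sample = 0.01123720 × (-63.50/1000 + 1) = 0.01123720 × 0.936500
R_sample = 0.0105236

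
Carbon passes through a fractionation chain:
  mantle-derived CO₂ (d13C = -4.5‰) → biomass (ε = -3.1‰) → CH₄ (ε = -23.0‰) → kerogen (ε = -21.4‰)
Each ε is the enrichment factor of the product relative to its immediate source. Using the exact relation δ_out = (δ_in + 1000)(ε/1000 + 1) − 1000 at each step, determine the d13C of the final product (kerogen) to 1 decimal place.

step 1: δ = (-4.50 + 1000)·(-3.1/1000 + 1) − 1000 = -7.59‰
step 2: δ = (-7.59 + 1000)·(-23.0/1000 + 1) − 1000 = -30.41‰
step 3: δ = (-30.41 + 1000)·(-21.4/1000 + 1) − 1000 = -51.16‰

-51.2‰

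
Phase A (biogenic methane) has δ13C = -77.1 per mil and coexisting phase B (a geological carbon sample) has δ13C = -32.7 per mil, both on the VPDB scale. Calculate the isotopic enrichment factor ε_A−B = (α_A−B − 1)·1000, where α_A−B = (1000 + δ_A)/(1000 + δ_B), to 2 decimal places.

-45.90 per mil

α_A−B = (1000 + -77.1) / (1000 + -32.7) = 922.9 / 967.3 = 0.954099
ε_A−B = (0.954099 − 1) × 1000 = -45.901 per mil
(The approximation ε ≈ δ_A − δ_B would give -44.4 per mil.)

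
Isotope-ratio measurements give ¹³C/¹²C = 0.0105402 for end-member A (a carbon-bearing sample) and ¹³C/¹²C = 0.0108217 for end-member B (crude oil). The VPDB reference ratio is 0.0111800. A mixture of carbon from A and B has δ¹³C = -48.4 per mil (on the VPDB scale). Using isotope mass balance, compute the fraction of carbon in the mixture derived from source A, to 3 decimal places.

δ_A = (0.0105402/0.0111800 − 1)×1000 = (0.942773 − 1)×1000 = -57.227 per mil
δ_B = (0.0108217/0.0111800 − 1)×1000 = (0.967952 − 1)×1000 = -32.048 per mil
f_A = (δ_mix − δ_B)/(δ_A − δ_B) = (-48.4 − (-32.048))/(-57.227 − (-32.048))
f_A = -16.352 / -25.179 = 0.6494

0.649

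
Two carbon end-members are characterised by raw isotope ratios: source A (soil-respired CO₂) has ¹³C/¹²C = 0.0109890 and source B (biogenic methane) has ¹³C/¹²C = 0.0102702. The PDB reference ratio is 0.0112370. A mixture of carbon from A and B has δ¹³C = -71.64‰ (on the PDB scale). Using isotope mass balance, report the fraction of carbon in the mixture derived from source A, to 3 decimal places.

δ_A = (0.0109890/0.0112370 − 1)×1000 = (0.977930 − 1)×1000 = -22.070‰
δ_B = (0.0102702/0.0112370 − 1)×1000 = (0.913963 − 1)×1000 = -86.037‰
f_A = (δ_mix − δ_B)/(δ_A − δ_B) = (-71.64 − (-86.037))/(-22.070 − (-86.037))
f_A = 14.397 / 63.967 = 0.2251

0.225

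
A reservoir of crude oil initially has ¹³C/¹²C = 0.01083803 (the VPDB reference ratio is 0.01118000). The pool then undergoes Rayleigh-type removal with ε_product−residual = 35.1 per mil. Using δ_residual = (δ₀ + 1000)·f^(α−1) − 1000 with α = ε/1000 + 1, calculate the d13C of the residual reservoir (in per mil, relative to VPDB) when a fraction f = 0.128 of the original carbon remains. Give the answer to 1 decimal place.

-98.1 per mil

δ₀ = (0.01083803/0.01118000 − 1)×1000 = (0.969412 − 1)×1000 = -30.588 per mil
α − 1 = ε/1000 = 0.0351
f^(α−1) = 0.128^(0.0351) = 0.930386
δ_res = (-30.588 + 1000) × 0.930386 − 1000 = 901.927 − 1000 = -98.07 per mil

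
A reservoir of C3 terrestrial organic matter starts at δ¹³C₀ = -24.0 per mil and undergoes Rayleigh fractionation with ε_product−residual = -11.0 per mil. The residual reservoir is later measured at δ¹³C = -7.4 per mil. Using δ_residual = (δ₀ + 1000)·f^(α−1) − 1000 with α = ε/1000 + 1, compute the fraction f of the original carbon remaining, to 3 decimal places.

0.216

α − 1 = ε/1000 = -0.0110
(δ_res + 1000)/(δ₀ + 1000) = (-7.4 + 1000)/(-24.0 + 1000) = 992.6/976.0 = 1.017008
f = 1.017008^(1/-0.0110) = exp(ln(1.017008)/-0.0110) = exp(0.01687/-0.0110)
f = exp(-1.5332) = 0.2158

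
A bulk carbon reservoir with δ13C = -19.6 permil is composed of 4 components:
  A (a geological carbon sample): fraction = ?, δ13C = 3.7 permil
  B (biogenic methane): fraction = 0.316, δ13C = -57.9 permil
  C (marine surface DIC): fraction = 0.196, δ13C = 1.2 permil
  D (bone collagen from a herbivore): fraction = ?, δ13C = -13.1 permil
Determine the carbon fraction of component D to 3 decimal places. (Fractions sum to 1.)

0.199

Let f_D and f_A be the unknown fractions; fractions sum to 1 so f_D + f_A = 0.488.
Mass balance: Σ fᵢ·δᵢ = δ_bulk ⇒ f_D·(-13.1) + f_A·(3.7) = -19.6 − (-18.061) = -1.539
Substitute f_A = 0.488 − f_D:
f_D·(-13.1 − 3.7) = -1.539 − 0.488×(3.7) = -3.344
f_D = -3.344 / -16.8 = 0.1991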